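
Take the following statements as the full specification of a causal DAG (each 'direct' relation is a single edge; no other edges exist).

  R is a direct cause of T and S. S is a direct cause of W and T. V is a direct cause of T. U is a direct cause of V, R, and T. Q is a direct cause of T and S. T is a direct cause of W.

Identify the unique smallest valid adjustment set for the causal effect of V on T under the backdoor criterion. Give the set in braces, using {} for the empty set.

{U}

Variables eligible for adjustment (non-descendants of V, excluding V and T): {Q, R, S, U}.
Backdoor paths from V to T:
  P1: V <- U -> R -> S <- Q -> T
  P2: V <- U -> R -> S -> T
  P3: V <- U -> R -> S -> W <- T
  P4: V <- U -> R -> T
  P5: V <- U -> T
The empty set is not sufficient: P2 (V <- U -> R -> S -> T) has no collider blocking it and no conditioned non-collider, so it is open.
Try {U}:
  P1: blocked at fork node U ∈ conditioning set.
  P2: blocked at fork node U ∈ conditioning set.
  P3: blocked at fork node U ∈ conditioning set.
  P4: blocked at fork node U ∈ conditioning set.
  P5: blocked at fork node U ∈ conditioning set.
{U} contains no descendant of V and blocks every backdoor path.
No other singleton works — e.g. {Q} leaves P2 open — so {U} is the unique smallest valid adjustment set.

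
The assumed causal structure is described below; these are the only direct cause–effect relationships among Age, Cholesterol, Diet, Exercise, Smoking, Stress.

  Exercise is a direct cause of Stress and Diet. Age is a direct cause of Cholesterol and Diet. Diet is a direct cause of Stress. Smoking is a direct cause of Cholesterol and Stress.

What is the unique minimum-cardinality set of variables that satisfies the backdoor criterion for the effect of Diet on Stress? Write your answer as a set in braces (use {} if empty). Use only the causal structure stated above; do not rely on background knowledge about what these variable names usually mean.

Variables eligible for adjustment (non-descendants of Diet, excluding Diet and Stress): {Age, Cholesterol, Exercise, Smoking}.
Backdoor paths from Diet to Stress:
  P1: Diet <- Exercise -> Stress
  P2: Diet <- Age -> Cholesterol <- Smoking -> Stress
The empty set is not sufficient: P1 (Diet <- Exercise -> Stress) has no collider blocking it and no conditioned non-collider, so it is open.
Try {Exercise}:
  P1: blocked at fork node Exercise ∈ conditioning set.
  P2: blocked at collider Cholesterol (neither it nor any descendant is in the conditioning set).
{Exercise} contains no descendant of Diet and blocks every backdoor path.
No other singleton works — e.g. {Age} leaves P1 open — so {Exercise} is the unique smallest valid adjustment set.

{Exercise}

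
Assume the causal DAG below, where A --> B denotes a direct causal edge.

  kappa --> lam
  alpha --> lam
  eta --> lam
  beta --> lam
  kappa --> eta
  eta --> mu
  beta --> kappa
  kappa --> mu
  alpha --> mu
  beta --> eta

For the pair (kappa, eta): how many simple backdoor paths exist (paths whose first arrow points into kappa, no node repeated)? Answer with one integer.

A backdoor path from kappa to eta is any simple undirected path whose first edge points into kappa (i.e. leaves kappa via a parent).
Parents of kappa: {beta}.
Enumerating:
  P1: kappa <- beta -> eta
  P2: kappa <- beta -> lam <- alpha -> mu <- eta
  P3: kappa <- beta -> lam <- eta
That exhausts the simple backdoor paths. Count: 3.

3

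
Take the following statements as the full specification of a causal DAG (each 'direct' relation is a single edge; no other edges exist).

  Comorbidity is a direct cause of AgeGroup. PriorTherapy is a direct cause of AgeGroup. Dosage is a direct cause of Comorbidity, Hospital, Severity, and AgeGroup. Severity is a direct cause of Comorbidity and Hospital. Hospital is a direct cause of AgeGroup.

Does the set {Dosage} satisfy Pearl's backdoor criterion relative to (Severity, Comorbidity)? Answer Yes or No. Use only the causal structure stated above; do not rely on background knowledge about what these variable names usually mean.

Yes

Backdoor paths from Severity to Comorbidity (paths whose first edge points into Severity):
  P1: Severity <- Dosage -> Hospital -> AgeGroup <- Comorbidity
  P2: Severity <- Dosage -> Comorbidity
  P3: Severity <- Dosage -> AgeGroup <- Comorbidity
Condition 1 (no descendant of Severity in the set): holds — descendants of Severity are {AgeGroup, Comorbidity, Hospital}; none are in {Dosage}.
Condition 2 (every backdoor path blocked by {Dosage}):
  P1: blocked at fork node Dosage ∈ conditioning set.
  P2: blocked at fork node Dosage ∈ conditioning set.
  P3: blocked at fork node Dosage ∈ conditioning set.
{Dosage} satisfies the backdoor criterion.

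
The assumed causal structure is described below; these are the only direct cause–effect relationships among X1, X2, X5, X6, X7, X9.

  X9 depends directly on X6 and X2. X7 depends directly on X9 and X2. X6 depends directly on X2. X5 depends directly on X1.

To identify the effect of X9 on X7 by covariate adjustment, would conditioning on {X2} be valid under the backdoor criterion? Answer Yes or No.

Backdoor paths from X9 to X7 (paths whose first edge points into X9):
  P1: X9 <- X2 -> X7
  P2: X9 <- X6 <- X2 -> X7
Condition 1 (no descendant of X9 in the set): holds — descendants of X9 are {X7}; none are in {X2}.
Condition 2 (every backdoor path blocked by {X2}):
  P1: blocked at fork node X2 ∈ conditioning set.
  P2: blocked at fork node X2 ∈ conditioning set.
{X2} satisfies the backdoor criterion.

Yes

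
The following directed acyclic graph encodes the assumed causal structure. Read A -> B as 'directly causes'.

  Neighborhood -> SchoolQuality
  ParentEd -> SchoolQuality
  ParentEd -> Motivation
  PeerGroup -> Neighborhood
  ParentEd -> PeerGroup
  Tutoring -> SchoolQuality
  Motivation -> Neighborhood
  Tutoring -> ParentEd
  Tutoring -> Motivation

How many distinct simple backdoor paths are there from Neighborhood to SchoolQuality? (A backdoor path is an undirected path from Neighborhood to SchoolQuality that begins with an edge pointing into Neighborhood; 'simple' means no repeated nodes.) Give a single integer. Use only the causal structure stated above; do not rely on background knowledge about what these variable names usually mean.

7

A backdoor path from Neighborhood to SchoolQuality is any simple undirected path whose first edge points into Neighborhood (i.e. leaves Neighborhood via a parent).
Parents of Neighborhood: {Motivation, PeerGroup}.
Enumerating:
  P1: Neighborhood <- PeerGroup <- ParentEd <- Tutoring -> SchoolQuality
  P2: Neighborhood <- PeerGroup <- ParentEd -> Motivation <- Tutoring -> SchoolQuality
  P3: Neighborhood <- PeerGroup <- ParentEd -> SchoolQuality
  P4: Neighborhood <- Motivation <- Tutoring -> ParentEd -> SchoolQuality
  P5: Neighborhood <- Motivation <- Tutoring -> SchoolQuality
  P6: Neighborhood <- Motivation <- ParentEd <- Tutoring -> SchoolQuality
  P7: Neighborhood <- Motivation <- ParentEd -> SchoolQuality
That exhausts the simple backdoor paths. Count: 7.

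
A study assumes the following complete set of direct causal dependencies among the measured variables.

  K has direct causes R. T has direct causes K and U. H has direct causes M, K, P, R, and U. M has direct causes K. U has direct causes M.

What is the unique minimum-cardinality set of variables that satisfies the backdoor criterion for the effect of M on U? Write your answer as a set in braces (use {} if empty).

Variables eligible for adjustment (non-descendants of M, excluding M and U): {K, P, R}.
Backdoor paths from M to U:
  P1: M <- K <- R -> H <- U
  P2: M <- K -> T <- U
  P3: M <- K -> H <- U
Each backdoor path contains an unconditioned collider, so every path is already blocked with the empty conditioning set:
  P1: blocked at collider H (neither it nor any descendant is in the conditioning set).
  P2: blocked at collider T (neither it nor any descendant is in the conditioning set).
  P3: blocked at collider H (neither it nor any descendant is in the conditioning set).
The empty set is therefore the unique smallest valid set.

{}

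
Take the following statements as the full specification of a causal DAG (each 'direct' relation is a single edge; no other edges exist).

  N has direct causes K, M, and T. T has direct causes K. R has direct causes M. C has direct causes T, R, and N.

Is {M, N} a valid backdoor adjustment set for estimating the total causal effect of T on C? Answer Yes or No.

Backdoor paths from T to C (paths whose first edge points into T):
  P1: T <- K -> N <- M -> R -> C
  P2: T <- K -> N -> C
Condition 1 (no descendant of T in the set): FAILS — N is a descendant of T.
Condition 2 (every backdoor path blocked by {M, N}):
  P1: blocked at fork node M ∈ conditioning set.
  P2: blocked at chain node N ∈ conditioning set.
{M, N} does not satisfy the backdoor criterion.

No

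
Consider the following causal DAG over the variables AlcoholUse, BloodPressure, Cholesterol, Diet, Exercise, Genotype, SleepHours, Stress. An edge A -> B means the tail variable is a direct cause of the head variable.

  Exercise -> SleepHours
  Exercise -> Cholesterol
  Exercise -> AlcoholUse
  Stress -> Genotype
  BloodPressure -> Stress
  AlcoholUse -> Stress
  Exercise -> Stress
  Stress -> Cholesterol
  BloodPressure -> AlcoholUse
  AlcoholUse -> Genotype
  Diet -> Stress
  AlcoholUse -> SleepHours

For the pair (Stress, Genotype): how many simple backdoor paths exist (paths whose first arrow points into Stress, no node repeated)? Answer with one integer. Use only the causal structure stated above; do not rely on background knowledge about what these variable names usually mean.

4

A backdoor path from Stress to Genotype is any simple undirected path whose first edge points into Stress (i.e. leaves Stress via a parent).
Parents of Stress: {AlcoholUse, BloodPressure, Diet, Exercise}.
Enumerating:
  P1: Stress <- Exercise -> AlcoholUse -> Genotype
  P2: Stress <- Exercise -> SleepHours <- AlcoholUse -> Genotype
  P3: Stress <- BloodPressure -> AlcoholUse -> Genotype
  P4: Stress <- AlcoholUse -> Genotype
That exhausts the simple backdoor paths. Count: 4.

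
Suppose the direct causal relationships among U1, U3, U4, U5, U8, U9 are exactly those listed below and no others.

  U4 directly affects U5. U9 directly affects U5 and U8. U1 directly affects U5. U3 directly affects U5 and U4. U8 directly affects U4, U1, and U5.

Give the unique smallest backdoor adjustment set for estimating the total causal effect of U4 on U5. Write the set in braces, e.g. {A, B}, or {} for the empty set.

Variables eligible for adjustment (non-descendants of U4, excluding U4 and U5): {U1, U3, U8, U9}.
Backdoor paths from U4 to U5:
  P1: U4 <- U3 -> U5
  P2: U4 <- U8 <- U9 -> U5
  P3: U4 <- U8 -> U1 -> U5
  P4: U4 <- U8 -> U5
The empty set is not sufficient: P1 (U4 <- U3 -> U5) has no collider blocking it and no conditioned non-collider, so it is open.
Try {U3, U8}:
  P1: blocked at fork node U3 ∈ conditioning set.
  P2: blocked at chain node U8 ∈ conditioning set.
  P3: blocked at fork node U8 ∈ conditioning set.
  P4: blocked at fork node U8 ∈ conditioning set.
{U3, U8} contains no descendant of U4 and blocks every backdoor path.
Every element of {U3, U8} is needed (dropping U3 leaves P1 open; dropping U8 leaves P2 open), so no proper subset is valid.
Among all size-2 subsets of the eligible variables, only {U3, U8} blocks every backdoor path, so it is the unique smallest valid adjustment set.

{U3, U8}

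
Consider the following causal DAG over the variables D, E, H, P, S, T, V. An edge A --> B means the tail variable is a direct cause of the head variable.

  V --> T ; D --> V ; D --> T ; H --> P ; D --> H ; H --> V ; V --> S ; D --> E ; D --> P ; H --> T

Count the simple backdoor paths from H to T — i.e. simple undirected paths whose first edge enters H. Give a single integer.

A backdoor path from H to T is any simple undirected path whose first edge points into H (i.e. leaves H via a parent).
Parents of H: {D}.
Enumerating:
  P1: H <- D -> V -> T
  P2: H <- D -> T
That exhausts the simple backdoor paths. Count: 2.

2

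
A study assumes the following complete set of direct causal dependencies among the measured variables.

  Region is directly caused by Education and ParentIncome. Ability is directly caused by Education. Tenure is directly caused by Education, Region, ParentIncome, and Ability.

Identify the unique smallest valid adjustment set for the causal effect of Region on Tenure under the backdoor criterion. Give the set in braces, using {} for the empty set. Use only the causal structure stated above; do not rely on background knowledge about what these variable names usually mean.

Variables eligible for adjustment (non-descendants of Region, excluding Region and Tenure): {Ability, Education, ParentIncome}.
Backdoor paths from Region to Tenure:
  P1: Region <- Education -> Ability -> Tenure
  P2: Region <- Education -> Tenure
  P3: Region <- ParentIncome -> Tenure
The empty set is not sufficient: P1 (Region <- Education -> Ability -> Tenure) has no collider blocking it and no conditioned non-collider, so it is open.
Try {Education, ParentIncome}:
  P1: blocked at fork node Education ∈ conditioning set.
  P2: blocked at fork node Education ∈ conditioning set.
  P3: blocked at fork node ParentIncome ∈ conditioning set.
{Education, ParentIncome} contains no descendant of Region and blocks every backdoor path.
Every element of {Education, ParentIncome} is needed (dropping Education leaves P1 open; dropping ParentIncome leaves P3 open), so no proper subset is valid.
Among all size-2 subsets of the eligible variables, only {Education, ParentIncome} blocks every backdoor path, so it is the unique smallest valid adjustment set.

{Education, ParentIncome}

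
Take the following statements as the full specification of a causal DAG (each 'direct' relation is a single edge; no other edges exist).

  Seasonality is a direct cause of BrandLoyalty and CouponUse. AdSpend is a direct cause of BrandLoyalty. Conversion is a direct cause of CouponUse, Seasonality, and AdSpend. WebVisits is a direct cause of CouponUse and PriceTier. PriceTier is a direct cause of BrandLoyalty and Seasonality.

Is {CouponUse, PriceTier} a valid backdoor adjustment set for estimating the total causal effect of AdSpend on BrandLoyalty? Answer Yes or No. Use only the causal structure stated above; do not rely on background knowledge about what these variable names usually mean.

Backdoor paths from AdSpend to BrandLoyalty (paths whose first edge points into AdSpend):
  P1: AdSpend <- Conversion -> Seasonality <- PriceTier -> BrandLoyalty
  P2: AdSpend <- Conversion -> Seasonality -> CouponUse <- WebVisits -> PriceTier -> BrandLoyalty
  P3: AdSpend <- Conversion -> Seasonality -> BrandLoyalty
  P4: AdSpend <- Conversion -> CouponUse <- WebVisits -> PriceTier -> Seasonality -> BrandLoyalty
  P5: AdSpend <- Conversion -> CouponUse <- WebVisits -> PriceTier -> BrandLoyalty
  P6: AdSpend <- Conversion -> CouponUse <- Seasonality <- PriceTier -> BrandLoyalty
  P7: AdSpend <- Conversion -> CouponUse <- Seasonality -> BrandLoyalty
Condition 1 (no descendant of AdSpend in the set): holds — descendants of AdSpend are {BrandLoyalty}; none are in {CouponUse, PriceTier}.
Condition 2 (every backdoor path blocked by {CouponUse, PriceTier}):
  P1: blocked at fork node PriceTier ∈ conditioning set.
  P2: blocked at chain node PriceTier ∈ conditioning set.
  P3: open — no interior node is in the conditioning set.
  P4: blocked at chain node PriceTier ∈ conditioning set.
  P5: blocked at chain node PriceTier ∈ conditioning set.
  P6: blocked at fork node PriceTier ∈ conditioning set.
  P7: open — collider(s) CouponUse are conditioned on (or have a conditioned descendant) and no non-collider on the path is in the set.
{CouponUse, PriceTier} does not satisfy the backdoor criterion.

No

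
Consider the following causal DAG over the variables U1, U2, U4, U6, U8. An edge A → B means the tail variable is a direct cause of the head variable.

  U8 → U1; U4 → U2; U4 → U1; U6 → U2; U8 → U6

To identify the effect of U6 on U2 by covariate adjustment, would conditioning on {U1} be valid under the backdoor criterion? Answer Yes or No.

No

Backdoor paths from U6 to U2 (paths whose first edge points into U6):
  P1: U6 <- U8 -> U1 <- U4 -> U2
Condition 1 (no descendant of U6 in the set): holds — descendants of U6 are {U2}; none are in {U1}.
Condition 2 (every backdoor path blocked by {U1}):
  P1: open — collider(s) U1 are conditioned on (or have a conditioned descendant) and no non-collider on the path is in the set.
{U1} does not satisfy the backdoor criterion.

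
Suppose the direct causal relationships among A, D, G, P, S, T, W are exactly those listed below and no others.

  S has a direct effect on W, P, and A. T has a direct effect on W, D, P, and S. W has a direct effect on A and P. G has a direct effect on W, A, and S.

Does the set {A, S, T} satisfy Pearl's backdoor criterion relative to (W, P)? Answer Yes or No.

Backdoor paths from W to P (paths whose first edge points into W):
  P1: W <- T -> S -> P
  P2: W <- T -> P
  P3: W <- G -> S <- T -> P
  P4: W <- G -> S -> P
  P5: W <- G -> A <- S <- T -> P
  P6: W <- G -> A <- S -> P
  P7: W <- S <- T -> P
  P8: W <- S -> P
Condition 1 (no descendant of W in the set): FAILS — A is a descendant of W.
Condition 2 (every backdoor path blocked by {A, S, T}):
  P1: blocked at fork node T ∈ conditioning set.
  P2: blocked at fork node T ∈ conditioning set.
  P3: blocked at fork node T ∈ conditioning set.
  P4: blocked at chain node S ∈ conditioning set.
  P5: blocked at chain node S ∈ conditioning set.
  P6: blocked at fork node S ∈ conditioning set.
  P7: blocked at chain node S ∈ conditioning set.
  P8: blocked at fork node S ∈ conditioning set.
{A, S, T} does not satisfy the backdoor criterion.

No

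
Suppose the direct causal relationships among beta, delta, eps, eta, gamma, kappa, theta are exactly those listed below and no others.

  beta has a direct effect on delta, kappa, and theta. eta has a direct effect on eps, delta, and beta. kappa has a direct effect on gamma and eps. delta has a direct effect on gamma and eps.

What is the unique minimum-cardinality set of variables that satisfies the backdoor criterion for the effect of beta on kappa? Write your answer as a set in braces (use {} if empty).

{}

Variables eligible for adjustment (non-descendants of beta, excluding beta and kappa): {eta}.
Backdoor paths from beta to kappa:
  P1: beta <- eta -> delta -> gamma <- kappa
  P2: beta <- eta -> delta -> eps <- kappa
  P3: beta <- eta -> eps <- delta -> gamma <- kappa
  P4: beta <- eta -> eps <- kappa
Each backdoor path contains an unconditioned collider, so every path is already blocked with the empty conditioning set:
  P1: blocked at collider gamma (neither it nor any descendant is in the conditioning set).
  P2: blocked at collider eps (neither it nor any descendant is in the conditioning set).
  P3: blocked at collider eps (neither it nor any descendant is in the conditioning set).
  P4: blocked at collider eps (neither it nor any descendant is in the conditioning set).
The empty set is therefore the unique smallest valid set.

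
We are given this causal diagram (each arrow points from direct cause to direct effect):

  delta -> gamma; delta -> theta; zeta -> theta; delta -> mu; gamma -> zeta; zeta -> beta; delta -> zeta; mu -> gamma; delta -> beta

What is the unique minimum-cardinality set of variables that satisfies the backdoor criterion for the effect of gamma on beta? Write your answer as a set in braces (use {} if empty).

{delta}

Variables eligible for adjustment (non-descendants of gamma, excluding gamma and beta): {delta, mu}.
Backdoor paths from gamma to beta:
  P1: gamma <- delta -> zeta -> beta
  P2: gamma <- delta -> beta
  P3: gamma <- delta -> theta <- zeta -> beta
  P4: gamma <- mu <- delta -> zeta -> beta
  P5: gamma <- mu <- delta -> beta
  P6: gamma <- mu <- delta -> theta <- zeta -> beta
The empty set is not sufficient: P1 (gamma <- delta -> zeta -> beta) has no collider blocking it and no conditioned non-collider, so it is open.
Try {delta}:
  P1: blocked at fork node delta ∈ conditioning set.
  P2: blocked at fork node delta ∈ conditioning set.
  P3: blocked at fork node delta ∈ conditioning set.
  P4: blocked at fork node delta ∈ conditioning set.
  P5: blocked at fork node delta ∈ conditioning set.
  P6: blocked at fork node delta ∈ conditioning set.
{delta} contains no descendant of gamma and blocks every backdoor path.
No other singleton works — e.g. {mu} leaves P1 open — so {delta} is the unique smallest valid adjustment set.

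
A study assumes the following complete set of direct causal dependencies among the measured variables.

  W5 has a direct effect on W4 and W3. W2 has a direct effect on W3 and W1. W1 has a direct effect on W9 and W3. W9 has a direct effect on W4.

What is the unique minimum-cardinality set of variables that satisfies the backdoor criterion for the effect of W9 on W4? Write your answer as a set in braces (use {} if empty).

Variables eligible for adjustment (non-descendants of W9, excluding W9 and W4): {W1, W2, W3, W5}.
Backdoor paths from W9 to W4:
  P1: W9 <- W1 <- W2 -> W3 <- W5 -> W4
  P2: W9 <- W1 -> W3 <- W5 -> W4
Each backdoor path contains an unconditioned collider, so every path is already blocked with the empty conditioning set:
  P1: blocked at collider W3 (neither it nor any descendant is in the conditioning set).
  P2: blocked at collider W3 (neither it nor any descendant is in the conditioning set).
The empty set is therefore the unique smallest valid set.

{}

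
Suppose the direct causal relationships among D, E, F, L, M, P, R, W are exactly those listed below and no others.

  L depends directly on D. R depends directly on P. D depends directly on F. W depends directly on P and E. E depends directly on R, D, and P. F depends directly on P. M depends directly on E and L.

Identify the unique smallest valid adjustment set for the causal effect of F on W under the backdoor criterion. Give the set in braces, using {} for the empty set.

{P}

Variables eligible for adjustment (non-descendants of F, excluding F and W): {P, R}.
Backdoor paths from F to W:
  P1: F <- P -> R -> E -> W
  P2: F <- P -> E -> W
  P3: F <- P -> W
The empty set is not sufficient: P1 (F <- P -> R -> E -> W) has no collider blocking it and no conditioned non-collider, so it is open.
Try {P}:
  P1: blocked at fork node P ∈ conditioning set.
  P2: blocked at fork node P ∈ conditioning set.
  P3: blocked at fork node P ∈ conditioning set.
{P} contains no descendant of F and blocks every backdoor path.
No other singleton works — e.g. {R} leaves P2 open — so {P} is the unique smallest valid adjustment set.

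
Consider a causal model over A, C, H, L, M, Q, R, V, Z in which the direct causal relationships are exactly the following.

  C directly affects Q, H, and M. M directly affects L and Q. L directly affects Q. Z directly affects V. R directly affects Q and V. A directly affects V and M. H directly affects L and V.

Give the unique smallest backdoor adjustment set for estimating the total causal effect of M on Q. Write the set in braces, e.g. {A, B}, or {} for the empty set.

Variables eligible for adjustment (non-descendants of M, excluding M and Q): {A, C, H, R, V, Z}.
Backdoor paths from M to Q:
  P1: M <- C -> H -> V <- R -> Q
  P2: M <- C -> H -> L -> Q
  P3: M <- C -> Q
  P4: M <- A -> V <- R -> Q
  P5: M <- A -> V <- H <- C -> Q
  P6: M <- A -> V <- H -> L -> Q
The empty set is not sufficient: P2 (M <- C -> H -> L -> Q) has no collider blocking it and no conditioned non-collider, so it is open.
Try {C}:
  P1: blocked at fork node C ∈ conditioning set.
  P2: blocked at fork node C ∈ conditioning set.
  P3: blocked at fork node C ∈ conditioning set.
  P4: blocked at collider V (neither it nor any descendant is in the conditioning set).
  P5: blocked at collider V (neither it nor any descendant is in the conditioning set).
  P6: blocked at collider V (neither it nor any descendant is in the conditioning set).
{C} contains no descendant of M and blocks every backdoor path.
No other singleton works — e.g. {Z} leaves P2 open — so {C} is the unique smallest valid adjustment set.

{C}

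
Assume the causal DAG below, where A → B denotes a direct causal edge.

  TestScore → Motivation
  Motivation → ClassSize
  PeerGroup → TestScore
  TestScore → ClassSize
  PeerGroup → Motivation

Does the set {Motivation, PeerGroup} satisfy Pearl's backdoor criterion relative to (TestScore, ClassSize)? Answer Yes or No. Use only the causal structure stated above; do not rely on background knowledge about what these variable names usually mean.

No

Backdoor paths from TestScore to ClassSize (paths whose first edge points into TestScore):
  P1: TestScore <- PeerGroup -> Motivation -> ClassSize
Condition 1 (no descendant of TestScore in the set): FAILS — Motivation is a descendant of TestScore.
Condition 2 (every backdoor path blocked by {Motivation, PeerGroup}):
  P1: blocked at fork node PeerGroup ∈ conditioning set.
{Motivation, PeerGroup} does not satisfy the backdoor criterion.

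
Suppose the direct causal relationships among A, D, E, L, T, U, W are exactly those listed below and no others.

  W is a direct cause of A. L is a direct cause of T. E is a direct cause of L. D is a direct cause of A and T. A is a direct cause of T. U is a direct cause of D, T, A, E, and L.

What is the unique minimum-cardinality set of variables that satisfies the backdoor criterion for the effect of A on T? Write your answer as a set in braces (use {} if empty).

Variables eligible for adjustment (non-descendants of A, excluding A and T): {D, E, L, U, W}.
Backdoor paths from A to T:
  P1: A <- U -> D -> T
  P2: A <- U -> E -> L -> T
  P3: A <- U -> L -> T
  P4: A <- U -> T
  P5: A <- D <- U -> E -> L -> T
  P6: A <- D <- U -> L -> T
  P7: A <- D <- U -> T
  P8: A <- D -> T
The empty set is not sufficient: P1 (A <- U -> D -> T) has no collider blocking it and no conditioned non-collider, so it is open.
Try {D, U}:
  P1: blocked at fork node U ∈ conditioning set.
  P2: blocked at fork node U ∈ conditioning set.
  P3: blocked at fork node U ∈ conditioning set.
  P4: blocked at fork node U ∈ conditioning set.
  P5: blocked at chain node D ∈ conditioning set.
  P6: blocked at chain node D ∈ conditioning set.
  P7: blocked at chain node D ∈ conditioning set.
  P8: blocked at fork node D ∈ conditioning set.
{D, U} contains no descendant of A and blocks every backdoor path.
Every element of {D, U} is needed (dropping D leaves P8 open; dropping U leaves P2 open), so no proper subset is valid.
Among all size-2 subsets of the eligible variables, only {D, U} blocks every backdoor path, so it is the unique smallest valid adjustment set.

{D, U}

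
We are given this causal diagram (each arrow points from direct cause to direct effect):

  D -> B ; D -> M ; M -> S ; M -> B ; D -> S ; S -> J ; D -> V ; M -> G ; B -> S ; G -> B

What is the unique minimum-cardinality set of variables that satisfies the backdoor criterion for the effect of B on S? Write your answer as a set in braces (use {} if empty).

{D, M}

Variables eligible for adjustment (non-descendants of B, excluding B and S): {D, G, M, V}.
Backdoor paths from B to S:
  P1: B <- D -> M -> S
  P2: B <- D -> S
  P3: B <- M <- D -> S
  P4: B <- M -> S
  P5: B <- G <- M <- D -> S
  P6: B <- G <- M -> S
The empty set is not sufficient: P1 (B <- D -> M -> S) has no collider blocking it and no conditioned non-collider, so it is open.
Try {D, M}:
  P1: blocked at fork node D ∈ conditioning set.
  P2: blocked at fork node D ∈ conditioning set.
  P3: blocked at chain node M ∈ conditioning set.
  P4: blocked at fork node M ∈ conditioning set.
  P5: blocked at chain node M ∈ conditioning set.
  P6: blocked at fork node M ∈ conditioning set.
{D, M} contains no descendant of B and blocks every backdoor path.
Every element of {D, M} is needed (dropping D leaves P2 open; dropping M leaves P4 open), so no proper subset is valid.
Among all size-2 subsets of the eligible variables, only {D, M} blocks every backdoor path, so it is the unique smallest valid adjustment set.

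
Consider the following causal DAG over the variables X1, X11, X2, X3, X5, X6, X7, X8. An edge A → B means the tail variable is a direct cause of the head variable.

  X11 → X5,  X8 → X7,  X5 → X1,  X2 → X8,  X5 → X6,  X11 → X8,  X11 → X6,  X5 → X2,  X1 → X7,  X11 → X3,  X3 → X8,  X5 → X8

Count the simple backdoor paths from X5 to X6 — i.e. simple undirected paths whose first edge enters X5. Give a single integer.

1

A backdoor path from X5 to X6 is any simple undirected path whose first edge points into X5 (i.e. leaves X5 via a parent).
Parents of X5: {X11}.
Enumerating:
  P1: X5 <- X11 -> X6
That exhausts the simple backdoor paths. Count: 1.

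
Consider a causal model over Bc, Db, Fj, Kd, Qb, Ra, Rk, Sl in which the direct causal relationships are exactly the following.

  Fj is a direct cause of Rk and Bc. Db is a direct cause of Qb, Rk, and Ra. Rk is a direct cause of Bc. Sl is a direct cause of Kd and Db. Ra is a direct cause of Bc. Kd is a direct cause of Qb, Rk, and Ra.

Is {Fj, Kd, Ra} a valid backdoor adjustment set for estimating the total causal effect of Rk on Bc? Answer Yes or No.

Backdoor paths from Rk to Bc (paths whose first edge points into Rk):
  P1: Rk <- Kd <- Sl -> Db -> Ra -> Bc
  P2: Rk <- Kd -> Ra -> Bc
  P3: Rk <- Kd -> Qb <- Db -> Ra -> Bc
  P4: Rk <- Db <- Sl -> Kd -> Ra -> Bc
  P5: Rk <- Db -> Ra -> Bc
  P6: Rk <- Db -> Qb <- Kd -> Ra -> Bc
  P7: Rk <- Fj -> Bc
Condition 1 (no descendant of Rk in the set): holds — descendants of Rk are {Bc}; none are in {Fj, Kd, Ra}.
Condition 2 (every backdoor path blocked by {Fj, Kd, Ra}):
  P1: blocked at chain node Kd ∈ conditioning set.
  P2: blocked at fork node Kd ∈ conditioning set.
  P3: blocked at fork node Kd ∈ conditioning set.
  P4: blocked at chain node Kd ∈ conditioning set.
  P5: blocked at chain node Ra ∈ conditioning set.
  P6: blocked at collider Qb (neither it nor any descendant is in the conditioning set).
  P7: blocked at fork node Fj ∈ conditioning set.
{Fj, Kd, Ra} satisfies the backdoor criterion.

Yes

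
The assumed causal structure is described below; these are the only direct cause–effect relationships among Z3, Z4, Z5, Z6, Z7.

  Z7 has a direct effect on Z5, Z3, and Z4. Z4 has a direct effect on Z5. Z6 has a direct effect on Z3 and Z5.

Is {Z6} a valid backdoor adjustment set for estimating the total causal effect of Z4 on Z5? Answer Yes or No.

No

Backdoor paths from Z4 to Z5 (paths whose first edge points into Z4):
  P1: Z4 <- Z7 -> Z3 <- Z6 -> Z5
  P2: Z4 <- Z7 -> Z5
Condition 1 (no descendant of Z4 in the set): holds — descendants of Z4 are {Z5}; none are in {Z6}.
Condition 2 (every backdoor path blocked by {Z6}):
  P1: blocked at collider Z3 (neither it nor any descendant is in the conditioning set).
  P2: open — no interior node is in the conditioning set.
{Z6} does not satisfy the backdoor criterion.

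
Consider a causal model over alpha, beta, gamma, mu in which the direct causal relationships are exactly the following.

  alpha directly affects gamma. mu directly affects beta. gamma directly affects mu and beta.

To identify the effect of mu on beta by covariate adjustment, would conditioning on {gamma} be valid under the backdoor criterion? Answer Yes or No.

Yes

Backdoor paths from mu to beta (paths whose first edge points into mu):
  P1: mu <- gamma -> beta
Condition 1 (no descendant of mu in the set): holds — descendants of mu are {beta}; none are in {gamma}.
Condition 2 (every backdoor path blocked by {gamma}):
  P1: blocked at fork node gamma ∈ conditioning set.
{gamma} satisfies the backdoor criterion.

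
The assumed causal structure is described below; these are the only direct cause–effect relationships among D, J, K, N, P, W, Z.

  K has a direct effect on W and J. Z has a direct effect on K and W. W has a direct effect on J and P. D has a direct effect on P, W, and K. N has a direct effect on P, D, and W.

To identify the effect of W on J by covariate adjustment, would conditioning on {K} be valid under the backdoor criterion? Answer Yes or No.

Yes

Backdoor paths from W to J (paths whose first edge points into W):
  P1: W <- N -> D -> K -> J
  P2: W <- N -> P <- D -> K -> J
  P3: W <- Z -> K -> J
  P4: W <- D -> K -> J
  P5: W <- K -> J
Condition 1 (no descendant of W in the set): holds — descendants of W are {J, P}; none are in {K}.
Condition 2 (every backdoor path blocked by {K}):
  P1: blocked at chain node K ∈ conditioning set.
  P2: blocked at collider P (neither it nor any descendant is in the conditioning set).
  P3: blocked at chain node K ∈ conditioning set.
  P4: blocked at chain node K ∈ conditioning set.
  P5: blocked at fork node K ∈ conditioning set.
{K} satisfies the backdoor criterion.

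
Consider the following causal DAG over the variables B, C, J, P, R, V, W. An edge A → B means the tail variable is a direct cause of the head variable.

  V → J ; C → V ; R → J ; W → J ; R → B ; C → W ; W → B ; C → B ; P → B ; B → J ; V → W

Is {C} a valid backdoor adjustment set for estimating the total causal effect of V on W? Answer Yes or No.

Yes

Backdoor paths from V to W (paths whose first edge points into V):
  P1: V <- C -> W
  P2: V <- C -> B <- R -> J <- W
  P3: V <- C -> B <- W
  P4: V <- C -> B -> J <- W
Condition 1 (no descendant of V in the set): holds — descendants of V are {B, J, W}; none are in {C}.
Condition 2 (every backdoor path blocked by {C}):
  P1: blocked at fork node C ∈ conditioning set.
  P2: blocked at fork node C ∈ conditioning set.
  P3: blocked at fork node C ∈ conditioning set.
  P4: blocked at fork node C ∈ conditioning set.
{C} satisfies the backdoor criterion.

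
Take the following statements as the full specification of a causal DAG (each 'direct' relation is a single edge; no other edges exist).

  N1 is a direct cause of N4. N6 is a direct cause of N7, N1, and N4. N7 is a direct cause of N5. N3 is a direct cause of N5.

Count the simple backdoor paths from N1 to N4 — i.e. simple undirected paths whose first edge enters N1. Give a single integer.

A backdoor path from N1 to N4 is any simple undirected path whose first edge points into N1 (i.e. leaves N1 via a parent).
Parents of N1: {N6}.
Enumerating:
  P1: N1 <- N6 -> N4
That exhausts the simple backdoor paths. Count: 1.

1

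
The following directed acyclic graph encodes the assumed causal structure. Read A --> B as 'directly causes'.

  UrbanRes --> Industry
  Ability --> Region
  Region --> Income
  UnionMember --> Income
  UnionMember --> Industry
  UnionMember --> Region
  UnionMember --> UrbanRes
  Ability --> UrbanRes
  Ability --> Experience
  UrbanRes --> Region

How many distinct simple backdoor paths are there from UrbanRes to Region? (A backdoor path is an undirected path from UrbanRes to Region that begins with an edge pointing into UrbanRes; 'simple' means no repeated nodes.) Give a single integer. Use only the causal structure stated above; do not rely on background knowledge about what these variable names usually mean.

A backdoor path from UrbanRes to Region is any simple undirected path whose first edge points into UrbanRes (i.e. leaves UrbanRes via a parent).
Parents of UrbanRes: {Ability, UnionMember}.
Enumerating:
  P1: UrbanRes <- Ability -> Region
  P2: UrbanRes <- UnionMember -> Region
  P3: UrbanRes <- UnionMember -> Income <- Region
That exhausts the simple backdoor paths. Count: 3.

3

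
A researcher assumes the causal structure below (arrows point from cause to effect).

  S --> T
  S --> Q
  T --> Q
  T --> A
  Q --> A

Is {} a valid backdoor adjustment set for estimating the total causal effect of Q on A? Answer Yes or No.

Backdoor paths from Q to A (paths whose first edge points into Q):
  P1: Q <- S -> T -> A
  P2: Q <- T -> A
Condition 1 (no descendant of Q in the set): holds — descendants of Q are {A}; none are in {}.
Condition 2 (every backdoor path blocked by {}):
  P1: open — no interior node is in the conditioning set.
  P2: open — no interior node is in the conditioning set.
{} does not satisfy the backdoor criterion.

No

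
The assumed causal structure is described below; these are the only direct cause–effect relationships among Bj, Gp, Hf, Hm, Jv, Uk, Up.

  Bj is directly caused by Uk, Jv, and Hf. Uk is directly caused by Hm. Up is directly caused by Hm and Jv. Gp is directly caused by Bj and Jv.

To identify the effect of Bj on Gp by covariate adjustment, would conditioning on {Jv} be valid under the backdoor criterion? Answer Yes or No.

Yes

Backdoor paths from Bj to Gp (paths whose first edge points into Bj):
  P1: Bj <- Uk <- Hm -> Up <- Jv -> Gp
  P2: Bj <- Jv -> Gp
Condition 1 (no descendant of Bj in the set): holds — descendants of Bj are {Gp}; none are in {Jv}.
Condition 2 (every backdoor path blocked by {Jv}):
  P1: blocked at collider Up (neither it nor any descendant is in the conditioning set).
  P2: blocked at fork node Jv ∈ conditioning set.
{Jv} satisfies the backdoor criterion.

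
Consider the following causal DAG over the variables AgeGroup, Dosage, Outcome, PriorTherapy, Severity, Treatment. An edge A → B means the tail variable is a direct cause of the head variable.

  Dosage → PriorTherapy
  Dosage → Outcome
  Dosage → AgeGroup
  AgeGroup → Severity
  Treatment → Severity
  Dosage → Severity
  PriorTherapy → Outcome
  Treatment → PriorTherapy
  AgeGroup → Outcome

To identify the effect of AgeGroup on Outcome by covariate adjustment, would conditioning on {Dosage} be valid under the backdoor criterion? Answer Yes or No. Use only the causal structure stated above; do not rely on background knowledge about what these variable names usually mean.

Backdoor paths from AgeGroup to Outcome (paths whose first edge points into AgeGroup):
  P1: AgeGroup <- Dosage -> Severity <- Treatment -> PriorTherapy -> Outcome
  P2: AgeGroup <- Dosage -> PriorTherapy -> Outcome
  P3: AgeGroup <- Dosage -> Outcome
Condition 1 (no descendant of AgeGroup in the set): holds — descendants of AgeGroup are {Outcome, Severity}; none are in {Dosage}.
Condition 2 (every backdoor path blocked by {Dosage}):
  P1: blocked at fork node Dosage ∈ conditioning set.
  P2: blocked at fork node Dosage ∈ conditioning set.
  P3: blocked at fork node Dosage ∈ conditioning set.
{Dosage} satisfies the backdoor criterion.

Yes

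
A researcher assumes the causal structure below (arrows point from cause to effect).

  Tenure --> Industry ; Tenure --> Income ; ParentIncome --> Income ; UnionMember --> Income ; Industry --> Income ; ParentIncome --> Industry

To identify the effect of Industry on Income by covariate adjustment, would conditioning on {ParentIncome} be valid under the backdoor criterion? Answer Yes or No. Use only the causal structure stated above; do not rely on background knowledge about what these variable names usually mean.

Backdoor paths from Industry to Income (paths whose first edge points into Industry):
  P1: Industry <- Tenure -> Income
  P2: Industry <- ParentIncome -> Income
Condition 1 (no descendant of Industry in the set): holds — descendants of Industry are {Income}; none are in {ParentIncome}.
Condition 2 (every backdoor path blocked by {ParentIncome}):
  P1: open — no interior node is in the conditioning set.
  P2: blocked at fork node ParentIncome ∈ conditioning set.
{ParentIncome} does not satisfy the backdoor criterion.

No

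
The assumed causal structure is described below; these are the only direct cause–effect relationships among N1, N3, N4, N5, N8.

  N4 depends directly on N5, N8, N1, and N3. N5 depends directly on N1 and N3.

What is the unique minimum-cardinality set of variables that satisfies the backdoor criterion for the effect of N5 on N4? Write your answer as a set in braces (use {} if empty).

Variables eligible for adjustment (non-descendants of N5, excluding N5 and N4): {N1, N3, N8}.
Backdoor paths from N5 to N4:
  P1: N5 <- N1 -> N4
  P2: N5 <- N3 -> N4
The empty set is not sufficient: P1 (N5 <- N1 -> N4) has no collider blocking it and no conditioned non-collider, so it is open.
Try {N1, N3}:
  P1: blocked at fork node N1 ∈ conditioning set.
  P2: blocked at fork node N3 ∈ conditioning set.
{N1, N3} contains no descendant of N5 and blocks every backdoor path.
Every element of {N1, N3} is needed (dropping N1 leaves P1 open; dropping N3 leaves P2 open), so no proper subset is valid.
Among all size-2 subsets of the eligible variables, only {N1, N3} blocks every backdoor path, so it is the unique smallest valid adjustment set.

{N1, N3}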